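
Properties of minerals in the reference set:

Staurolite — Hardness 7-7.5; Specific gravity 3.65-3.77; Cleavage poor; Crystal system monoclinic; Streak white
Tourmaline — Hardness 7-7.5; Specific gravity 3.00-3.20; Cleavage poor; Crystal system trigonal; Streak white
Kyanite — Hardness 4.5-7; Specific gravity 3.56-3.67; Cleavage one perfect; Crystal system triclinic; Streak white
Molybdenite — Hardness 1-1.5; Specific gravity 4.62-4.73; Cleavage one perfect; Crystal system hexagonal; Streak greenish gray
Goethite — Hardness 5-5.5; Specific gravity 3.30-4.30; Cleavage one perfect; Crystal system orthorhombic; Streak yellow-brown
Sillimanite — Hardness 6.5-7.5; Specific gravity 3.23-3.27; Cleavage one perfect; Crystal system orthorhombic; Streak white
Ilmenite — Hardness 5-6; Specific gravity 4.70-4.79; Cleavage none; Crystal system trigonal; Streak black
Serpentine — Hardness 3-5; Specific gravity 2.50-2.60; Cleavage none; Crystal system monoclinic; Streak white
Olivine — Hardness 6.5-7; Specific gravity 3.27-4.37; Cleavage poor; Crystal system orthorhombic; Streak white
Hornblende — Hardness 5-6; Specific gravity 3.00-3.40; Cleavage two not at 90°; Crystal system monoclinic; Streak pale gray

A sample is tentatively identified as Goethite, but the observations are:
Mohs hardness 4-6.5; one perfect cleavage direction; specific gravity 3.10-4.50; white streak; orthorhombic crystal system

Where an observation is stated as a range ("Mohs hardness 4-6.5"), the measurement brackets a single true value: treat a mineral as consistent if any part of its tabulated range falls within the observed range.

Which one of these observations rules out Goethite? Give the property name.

Mohs hardness 4-6.5: Goethite has hardness 5-5.5 — agrees.
One perfect cleavage direction: Goethite has cleavage one perfect — agrees.
Specific gravity 3.10-4.50: Goethite has SG 3.30-4.30 — agrees.
White streak: Goethite has yellow-brown streak — inconsistent.
Orthorhombic crystal system: Goethite has orthorhombic system — agrees.
The streak is the one property that does not fit.

streak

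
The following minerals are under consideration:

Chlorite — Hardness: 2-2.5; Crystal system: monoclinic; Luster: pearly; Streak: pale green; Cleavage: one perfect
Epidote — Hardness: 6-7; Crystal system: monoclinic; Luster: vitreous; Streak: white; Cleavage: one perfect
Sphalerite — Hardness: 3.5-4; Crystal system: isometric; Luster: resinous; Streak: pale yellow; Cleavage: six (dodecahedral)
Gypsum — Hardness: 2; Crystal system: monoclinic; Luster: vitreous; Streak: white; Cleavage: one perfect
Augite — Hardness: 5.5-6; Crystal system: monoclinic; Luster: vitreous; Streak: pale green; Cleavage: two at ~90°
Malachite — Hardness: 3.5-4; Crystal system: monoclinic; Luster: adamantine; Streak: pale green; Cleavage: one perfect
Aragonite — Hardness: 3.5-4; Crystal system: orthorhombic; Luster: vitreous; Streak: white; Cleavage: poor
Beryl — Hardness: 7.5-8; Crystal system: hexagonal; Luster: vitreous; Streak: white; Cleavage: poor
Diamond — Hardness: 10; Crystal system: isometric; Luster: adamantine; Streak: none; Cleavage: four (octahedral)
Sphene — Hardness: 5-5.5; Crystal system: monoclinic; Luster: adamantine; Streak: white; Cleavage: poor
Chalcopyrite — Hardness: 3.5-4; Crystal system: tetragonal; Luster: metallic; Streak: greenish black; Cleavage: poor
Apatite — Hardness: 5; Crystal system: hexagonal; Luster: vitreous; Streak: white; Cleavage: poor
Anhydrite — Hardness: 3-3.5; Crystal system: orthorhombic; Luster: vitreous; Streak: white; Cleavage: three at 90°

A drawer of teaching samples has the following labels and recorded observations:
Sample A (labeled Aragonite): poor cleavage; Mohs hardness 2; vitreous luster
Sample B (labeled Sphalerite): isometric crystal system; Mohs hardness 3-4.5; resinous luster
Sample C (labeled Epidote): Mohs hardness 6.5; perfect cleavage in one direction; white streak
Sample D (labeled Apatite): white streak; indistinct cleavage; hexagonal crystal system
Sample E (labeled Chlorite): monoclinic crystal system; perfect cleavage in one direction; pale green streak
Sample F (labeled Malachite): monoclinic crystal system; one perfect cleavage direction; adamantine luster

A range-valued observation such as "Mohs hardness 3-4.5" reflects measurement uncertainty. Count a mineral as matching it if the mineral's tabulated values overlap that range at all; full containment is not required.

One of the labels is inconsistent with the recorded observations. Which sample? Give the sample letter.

A

Sample A: Mohs hardness 2 is outside the reference for Aragonite (hardness 3.5-4) — mislabeled.
Sample B: observations are consistent with Sphalerite.
Sample C: observations are consistent with Epidote.
Sample D: observations are consistent with Apatite.
Sample E: observations are consistent with Chlorite.
Sample F: observations are consistent with Malachite.
Sample A is the mislabeled one.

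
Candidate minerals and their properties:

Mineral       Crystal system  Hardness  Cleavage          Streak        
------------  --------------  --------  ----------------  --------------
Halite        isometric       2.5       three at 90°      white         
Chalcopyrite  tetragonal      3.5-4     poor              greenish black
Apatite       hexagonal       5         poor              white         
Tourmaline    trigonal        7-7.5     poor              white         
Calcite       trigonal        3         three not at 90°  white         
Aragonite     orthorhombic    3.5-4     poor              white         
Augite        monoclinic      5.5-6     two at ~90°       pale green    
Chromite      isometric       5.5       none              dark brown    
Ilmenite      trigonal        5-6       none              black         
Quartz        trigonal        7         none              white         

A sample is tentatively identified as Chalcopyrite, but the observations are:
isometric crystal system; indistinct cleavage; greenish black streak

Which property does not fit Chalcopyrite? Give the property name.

Isometric crystal system: Chalcopyrite has tetragonal system — inconsistent.
Indistinct cleavage: Chalcopyrite has cleavage poor — agrees.
Greenish black streak: Chalcopyrite has greenish black streak — agrees.
Only the crystal system is inconsistent.

crystal system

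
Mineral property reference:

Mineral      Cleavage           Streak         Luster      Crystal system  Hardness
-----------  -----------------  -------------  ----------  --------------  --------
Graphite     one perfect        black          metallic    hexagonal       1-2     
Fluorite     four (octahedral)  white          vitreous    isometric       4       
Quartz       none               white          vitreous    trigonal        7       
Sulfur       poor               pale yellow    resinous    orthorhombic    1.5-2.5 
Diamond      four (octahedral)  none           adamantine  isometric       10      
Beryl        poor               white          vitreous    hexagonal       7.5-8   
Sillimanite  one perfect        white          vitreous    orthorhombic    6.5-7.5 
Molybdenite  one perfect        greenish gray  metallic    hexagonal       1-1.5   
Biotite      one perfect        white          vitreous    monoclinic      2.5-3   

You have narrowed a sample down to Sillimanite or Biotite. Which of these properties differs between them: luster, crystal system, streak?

Luster: both vitreous — no difference.
Crystal system: Sillimanite orthorhombic, Biotite monoclinic — different.
Streak: both white — no difference.
Crystal system is the diagnostic property here.

crystal system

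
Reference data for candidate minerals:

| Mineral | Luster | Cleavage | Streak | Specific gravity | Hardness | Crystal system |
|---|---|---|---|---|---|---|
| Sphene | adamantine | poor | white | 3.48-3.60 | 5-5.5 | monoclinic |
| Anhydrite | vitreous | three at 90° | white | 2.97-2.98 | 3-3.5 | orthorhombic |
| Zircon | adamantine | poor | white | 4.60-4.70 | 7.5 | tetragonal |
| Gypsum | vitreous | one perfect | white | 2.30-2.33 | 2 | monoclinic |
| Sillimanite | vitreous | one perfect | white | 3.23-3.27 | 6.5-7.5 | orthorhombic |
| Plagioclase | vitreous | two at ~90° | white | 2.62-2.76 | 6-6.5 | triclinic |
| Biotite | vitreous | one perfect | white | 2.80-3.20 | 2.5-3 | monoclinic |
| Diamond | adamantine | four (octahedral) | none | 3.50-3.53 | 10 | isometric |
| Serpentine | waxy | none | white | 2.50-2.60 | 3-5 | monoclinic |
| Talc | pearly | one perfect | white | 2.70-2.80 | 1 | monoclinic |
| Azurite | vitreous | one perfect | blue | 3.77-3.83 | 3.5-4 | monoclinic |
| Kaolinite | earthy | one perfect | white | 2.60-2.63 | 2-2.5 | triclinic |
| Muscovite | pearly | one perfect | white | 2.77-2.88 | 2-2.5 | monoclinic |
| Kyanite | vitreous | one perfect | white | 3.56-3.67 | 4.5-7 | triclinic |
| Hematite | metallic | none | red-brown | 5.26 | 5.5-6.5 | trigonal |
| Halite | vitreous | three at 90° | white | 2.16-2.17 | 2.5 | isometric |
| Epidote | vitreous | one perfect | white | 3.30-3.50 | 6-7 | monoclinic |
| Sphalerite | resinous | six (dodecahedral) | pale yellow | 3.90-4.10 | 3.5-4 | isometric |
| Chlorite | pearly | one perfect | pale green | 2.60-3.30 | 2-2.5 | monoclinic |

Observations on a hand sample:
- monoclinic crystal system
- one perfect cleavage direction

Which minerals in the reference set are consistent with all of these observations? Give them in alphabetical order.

Azurite, Biotite, Chlorite, Epidote, Gypsum, Muscovite, Talc

Monoclinic crystal system — leaves Sphene, Gypsum, Biotite, Serpentine, Talc, Azurite, Muscovite, Epidote, Chlorite.
One perfect cleavage direction eliminates Sphene, Serpentine.
Consistent with every observation: Azurite, Biotite, Chlorite, Epidote, Gypsum, Muscovite, Talc.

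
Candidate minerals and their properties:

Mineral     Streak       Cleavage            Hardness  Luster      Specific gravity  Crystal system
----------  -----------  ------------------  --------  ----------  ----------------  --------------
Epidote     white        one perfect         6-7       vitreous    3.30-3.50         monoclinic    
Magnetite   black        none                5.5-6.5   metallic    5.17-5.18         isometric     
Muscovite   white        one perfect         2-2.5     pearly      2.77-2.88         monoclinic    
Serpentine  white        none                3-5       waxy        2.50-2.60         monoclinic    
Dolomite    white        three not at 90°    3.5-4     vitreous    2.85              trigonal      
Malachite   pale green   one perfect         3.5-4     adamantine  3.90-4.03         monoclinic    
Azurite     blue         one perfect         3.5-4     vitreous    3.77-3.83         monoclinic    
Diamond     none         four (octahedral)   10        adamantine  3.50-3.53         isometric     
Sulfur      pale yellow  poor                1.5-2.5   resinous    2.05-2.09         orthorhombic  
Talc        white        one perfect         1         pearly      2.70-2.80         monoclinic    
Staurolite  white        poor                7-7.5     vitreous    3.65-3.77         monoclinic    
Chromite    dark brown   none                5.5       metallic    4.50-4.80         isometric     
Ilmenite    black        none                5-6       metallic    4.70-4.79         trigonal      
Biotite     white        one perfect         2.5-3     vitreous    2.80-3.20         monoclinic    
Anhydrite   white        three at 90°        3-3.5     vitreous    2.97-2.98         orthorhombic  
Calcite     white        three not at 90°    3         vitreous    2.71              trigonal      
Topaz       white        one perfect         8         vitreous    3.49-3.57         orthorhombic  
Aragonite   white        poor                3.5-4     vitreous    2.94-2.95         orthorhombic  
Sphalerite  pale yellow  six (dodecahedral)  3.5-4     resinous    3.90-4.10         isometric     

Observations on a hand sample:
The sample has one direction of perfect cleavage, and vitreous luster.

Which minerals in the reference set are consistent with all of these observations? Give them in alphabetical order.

Azurite, Biotite, Epidote, Topaz

One direction of perfect cleavage — narrows the field to Epidote, Muscovite, Malachite, Azurite, Talc, Biotite, Topaz.
Vitreous luster eliminates Muscovite, Malachite, Talc.
The minerals that satisfy all observations are Azurite, Biotite, Epidote, Topaz.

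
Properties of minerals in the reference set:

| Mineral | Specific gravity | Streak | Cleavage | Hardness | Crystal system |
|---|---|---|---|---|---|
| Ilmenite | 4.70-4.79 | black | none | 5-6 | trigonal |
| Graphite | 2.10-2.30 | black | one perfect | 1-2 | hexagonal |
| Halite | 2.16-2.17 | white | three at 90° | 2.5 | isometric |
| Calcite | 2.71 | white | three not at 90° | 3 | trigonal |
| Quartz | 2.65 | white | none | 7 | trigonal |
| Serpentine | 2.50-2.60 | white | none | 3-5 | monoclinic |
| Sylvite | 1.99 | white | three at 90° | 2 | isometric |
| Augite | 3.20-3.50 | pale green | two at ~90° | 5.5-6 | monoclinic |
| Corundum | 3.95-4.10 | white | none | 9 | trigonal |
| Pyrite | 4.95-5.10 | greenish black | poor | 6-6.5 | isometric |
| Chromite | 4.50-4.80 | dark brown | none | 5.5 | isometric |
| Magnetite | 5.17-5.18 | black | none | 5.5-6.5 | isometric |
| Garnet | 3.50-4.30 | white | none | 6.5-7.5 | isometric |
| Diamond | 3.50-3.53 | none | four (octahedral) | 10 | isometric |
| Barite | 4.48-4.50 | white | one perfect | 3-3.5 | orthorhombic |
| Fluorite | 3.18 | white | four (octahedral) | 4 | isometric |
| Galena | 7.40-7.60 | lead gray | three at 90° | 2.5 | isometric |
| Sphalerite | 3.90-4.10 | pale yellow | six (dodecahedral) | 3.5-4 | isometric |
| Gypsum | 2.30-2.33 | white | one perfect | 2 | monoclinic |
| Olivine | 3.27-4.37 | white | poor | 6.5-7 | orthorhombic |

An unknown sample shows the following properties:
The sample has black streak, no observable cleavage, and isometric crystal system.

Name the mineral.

Magnetite

Black streak — leaves Ilmenite, Graphite, Magnetite.
No observable cleavage is inconsistent with Graphite.
Isometric crystal system excludes Ilmenite.
Magnetite is the sole remaining match.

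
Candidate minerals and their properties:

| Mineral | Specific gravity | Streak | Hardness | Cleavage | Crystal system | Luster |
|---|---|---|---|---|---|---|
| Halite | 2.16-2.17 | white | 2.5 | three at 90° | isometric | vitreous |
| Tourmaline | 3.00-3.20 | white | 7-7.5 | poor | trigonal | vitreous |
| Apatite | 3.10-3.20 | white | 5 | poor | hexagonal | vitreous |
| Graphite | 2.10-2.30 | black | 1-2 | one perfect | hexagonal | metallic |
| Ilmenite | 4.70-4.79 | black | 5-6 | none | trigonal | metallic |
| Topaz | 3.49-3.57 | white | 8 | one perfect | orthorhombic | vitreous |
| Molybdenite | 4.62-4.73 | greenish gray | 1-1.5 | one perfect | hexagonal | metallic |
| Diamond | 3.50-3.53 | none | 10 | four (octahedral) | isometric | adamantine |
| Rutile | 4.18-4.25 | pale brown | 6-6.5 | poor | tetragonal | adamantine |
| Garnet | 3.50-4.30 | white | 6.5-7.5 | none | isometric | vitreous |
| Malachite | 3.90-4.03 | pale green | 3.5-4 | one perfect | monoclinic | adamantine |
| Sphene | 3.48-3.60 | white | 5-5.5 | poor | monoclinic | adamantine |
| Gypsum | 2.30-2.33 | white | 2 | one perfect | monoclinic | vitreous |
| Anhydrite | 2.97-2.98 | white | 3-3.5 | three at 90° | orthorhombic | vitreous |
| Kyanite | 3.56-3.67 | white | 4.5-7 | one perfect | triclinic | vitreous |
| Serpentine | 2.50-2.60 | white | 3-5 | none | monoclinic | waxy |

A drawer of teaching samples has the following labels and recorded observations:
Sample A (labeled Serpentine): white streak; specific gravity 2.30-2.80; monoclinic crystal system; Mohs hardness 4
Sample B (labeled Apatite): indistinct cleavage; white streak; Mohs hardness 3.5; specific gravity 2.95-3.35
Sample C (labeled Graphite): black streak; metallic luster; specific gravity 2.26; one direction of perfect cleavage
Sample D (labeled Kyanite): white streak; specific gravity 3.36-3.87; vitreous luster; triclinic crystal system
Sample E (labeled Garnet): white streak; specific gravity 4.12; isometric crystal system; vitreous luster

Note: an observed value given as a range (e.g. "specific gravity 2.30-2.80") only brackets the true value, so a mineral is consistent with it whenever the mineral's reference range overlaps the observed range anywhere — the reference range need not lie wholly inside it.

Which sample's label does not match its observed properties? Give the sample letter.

Sample A: all recorded properties match Serpentine.
Sample B: Mohs hardness 3.5 is outside the reference for Apatite (hardness 5) — mislabeled.
Sample C: all recorded properties match Graphite.
Sample D: all recorded properties match Kyanite.
Sample E: all recorded properties match Garnet.
Sample B is the mislabeled one.

B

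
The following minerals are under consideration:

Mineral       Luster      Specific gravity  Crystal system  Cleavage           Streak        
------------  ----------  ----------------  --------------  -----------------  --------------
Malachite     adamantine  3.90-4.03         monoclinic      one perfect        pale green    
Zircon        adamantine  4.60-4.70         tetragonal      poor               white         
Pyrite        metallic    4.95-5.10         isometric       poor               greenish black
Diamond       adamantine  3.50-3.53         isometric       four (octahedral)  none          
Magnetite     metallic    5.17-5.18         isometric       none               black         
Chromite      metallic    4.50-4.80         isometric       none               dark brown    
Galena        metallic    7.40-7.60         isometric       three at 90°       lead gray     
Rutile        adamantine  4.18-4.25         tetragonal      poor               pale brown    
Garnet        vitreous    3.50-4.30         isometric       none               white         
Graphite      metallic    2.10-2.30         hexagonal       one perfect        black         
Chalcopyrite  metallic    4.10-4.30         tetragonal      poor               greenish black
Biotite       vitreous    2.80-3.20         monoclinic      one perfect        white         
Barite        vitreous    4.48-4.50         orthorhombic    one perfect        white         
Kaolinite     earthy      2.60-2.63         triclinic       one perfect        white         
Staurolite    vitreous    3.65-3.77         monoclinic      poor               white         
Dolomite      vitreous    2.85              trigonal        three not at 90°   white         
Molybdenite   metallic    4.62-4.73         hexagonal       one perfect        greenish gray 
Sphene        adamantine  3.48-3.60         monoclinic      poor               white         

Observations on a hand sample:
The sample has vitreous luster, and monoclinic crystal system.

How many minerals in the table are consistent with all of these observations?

2

Vitreous luster: only Garnet, Biotite, Barite, Staurolite, Dolomite remain.
Monoclinic crystal system: leaves Biotite, Staurolite.
The minerals that satisfy all observations are Biotite, Staurolite.
That is 2 minerals.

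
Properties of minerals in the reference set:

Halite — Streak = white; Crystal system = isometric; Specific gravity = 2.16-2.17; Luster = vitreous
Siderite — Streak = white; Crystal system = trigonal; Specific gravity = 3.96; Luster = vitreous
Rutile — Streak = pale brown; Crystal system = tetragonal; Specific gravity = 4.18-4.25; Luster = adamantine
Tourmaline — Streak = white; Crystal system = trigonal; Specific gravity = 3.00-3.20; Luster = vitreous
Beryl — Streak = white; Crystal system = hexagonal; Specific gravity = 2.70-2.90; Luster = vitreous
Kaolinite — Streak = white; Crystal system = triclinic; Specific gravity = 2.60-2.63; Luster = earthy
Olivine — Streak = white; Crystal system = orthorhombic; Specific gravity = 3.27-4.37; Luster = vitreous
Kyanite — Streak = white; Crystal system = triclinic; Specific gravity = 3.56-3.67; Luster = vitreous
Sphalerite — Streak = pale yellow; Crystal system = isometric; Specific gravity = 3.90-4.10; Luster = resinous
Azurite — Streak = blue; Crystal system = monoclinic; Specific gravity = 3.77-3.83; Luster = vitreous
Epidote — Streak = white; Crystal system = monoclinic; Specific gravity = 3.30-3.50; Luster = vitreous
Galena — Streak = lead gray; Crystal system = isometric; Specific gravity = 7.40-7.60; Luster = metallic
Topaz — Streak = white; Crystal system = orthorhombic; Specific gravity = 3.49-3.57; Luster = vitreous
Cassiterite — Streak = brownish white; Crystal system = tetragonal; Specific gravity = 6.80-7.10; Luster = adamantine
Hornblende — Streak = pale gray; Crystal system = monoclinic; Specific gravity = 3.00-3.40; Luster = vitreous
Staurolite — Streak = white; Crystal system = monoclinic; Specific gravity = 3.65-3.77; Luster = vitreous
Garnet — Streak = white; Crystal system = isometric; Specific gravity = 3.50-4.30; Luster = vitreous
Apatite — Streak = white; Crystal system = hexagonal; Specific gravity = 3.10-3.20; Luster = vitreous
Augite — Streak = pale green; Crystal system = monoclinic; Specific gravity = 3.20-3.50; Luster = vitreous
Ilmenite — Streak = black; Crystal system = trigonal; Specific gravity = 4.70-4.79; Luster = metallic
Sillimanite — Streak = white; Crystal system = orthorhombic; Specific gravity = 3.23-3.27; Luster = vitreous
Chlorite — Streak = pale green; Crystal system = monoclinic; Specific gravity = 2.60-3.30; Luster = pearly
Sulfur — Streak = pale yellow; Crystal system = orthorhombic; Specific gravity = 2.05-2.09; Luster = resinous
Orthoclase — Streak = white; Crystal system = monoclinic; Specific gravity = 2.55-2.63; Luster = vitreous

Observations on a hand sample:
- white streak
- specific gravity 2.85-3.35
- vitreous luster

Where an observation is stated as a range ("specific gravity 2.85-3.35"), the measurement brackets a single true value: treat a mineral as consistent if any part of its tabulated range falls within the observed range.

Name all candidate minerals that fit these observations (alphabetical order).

White streak — leaves Halite, Siderite, Tourmaline, Beryl, Kaolinite, Olivine, Kyanite, Epidote, Topaz, Staurolite, Garnet, Apatite, Sillimanite, Orthoclase.
Specific gravity 2.85-3.35 — narrows the field to Tourmaline, Beryl, Olivine, Epidote, Apatite, Sillimanite.
Vitreous luster — every remaining candidate is consistent.
The minerals that satisfy all observations are Apatite, Beryl, Epidote, Olivine, Sillimanite, Tourmaline.

Apatite, Beryl, Epidote, Olivine, Sillimanite, Tourmaline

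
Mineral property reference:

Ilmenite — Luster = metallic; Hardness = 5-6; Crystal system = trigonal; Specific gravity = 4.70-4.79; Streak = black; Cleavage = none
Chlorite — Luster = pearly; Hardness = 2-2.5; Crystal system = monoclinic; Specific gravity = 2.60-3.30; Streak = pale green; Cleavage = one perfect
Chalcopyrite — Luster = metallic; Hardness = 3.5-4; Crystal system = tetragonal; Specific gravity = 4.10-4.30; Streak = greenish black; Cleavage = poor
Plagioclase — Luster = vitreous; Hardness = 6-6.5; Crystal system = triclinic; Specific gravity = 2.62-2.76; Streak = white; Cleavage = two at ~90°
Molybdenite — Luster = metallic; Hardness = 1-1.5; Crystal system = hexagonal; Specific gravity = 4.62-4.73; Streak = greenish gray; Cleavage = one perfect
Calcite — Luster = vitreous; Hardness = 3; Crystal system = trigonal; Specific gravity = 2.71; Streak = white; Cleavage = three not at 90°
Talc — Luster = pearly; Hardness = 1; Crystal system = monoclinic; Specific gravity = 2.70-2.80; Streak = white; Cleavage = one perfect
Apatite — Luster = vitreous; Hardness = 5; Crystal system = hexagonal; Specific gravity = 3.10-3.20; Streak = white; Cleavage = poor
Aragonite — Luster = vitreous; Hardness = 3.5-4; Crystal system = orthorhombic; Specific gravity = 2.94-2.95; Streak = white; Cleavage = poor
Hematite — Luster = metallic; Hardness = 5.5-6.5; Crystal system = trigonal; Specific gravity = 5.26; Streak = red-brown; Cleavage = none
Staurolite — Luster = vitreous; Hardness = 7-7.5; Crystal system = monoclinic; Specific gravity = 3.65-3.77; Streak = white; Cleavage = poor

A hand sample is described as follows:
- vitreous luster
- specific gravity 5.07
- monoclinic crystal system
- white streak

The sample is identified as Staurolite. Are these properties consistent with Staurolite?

Inconsistent

Vitreous luster — fits Staurolite (vitreous luster).
Specific gravity 5.07 — Staurolite has SG 3.65-3.77; a mismatch.
Monoclinic crystal system — fits Staurolite (monoclinic system).
White streak — fits Staurolite (white streak).
Staurolite is excluded by the specific gravity.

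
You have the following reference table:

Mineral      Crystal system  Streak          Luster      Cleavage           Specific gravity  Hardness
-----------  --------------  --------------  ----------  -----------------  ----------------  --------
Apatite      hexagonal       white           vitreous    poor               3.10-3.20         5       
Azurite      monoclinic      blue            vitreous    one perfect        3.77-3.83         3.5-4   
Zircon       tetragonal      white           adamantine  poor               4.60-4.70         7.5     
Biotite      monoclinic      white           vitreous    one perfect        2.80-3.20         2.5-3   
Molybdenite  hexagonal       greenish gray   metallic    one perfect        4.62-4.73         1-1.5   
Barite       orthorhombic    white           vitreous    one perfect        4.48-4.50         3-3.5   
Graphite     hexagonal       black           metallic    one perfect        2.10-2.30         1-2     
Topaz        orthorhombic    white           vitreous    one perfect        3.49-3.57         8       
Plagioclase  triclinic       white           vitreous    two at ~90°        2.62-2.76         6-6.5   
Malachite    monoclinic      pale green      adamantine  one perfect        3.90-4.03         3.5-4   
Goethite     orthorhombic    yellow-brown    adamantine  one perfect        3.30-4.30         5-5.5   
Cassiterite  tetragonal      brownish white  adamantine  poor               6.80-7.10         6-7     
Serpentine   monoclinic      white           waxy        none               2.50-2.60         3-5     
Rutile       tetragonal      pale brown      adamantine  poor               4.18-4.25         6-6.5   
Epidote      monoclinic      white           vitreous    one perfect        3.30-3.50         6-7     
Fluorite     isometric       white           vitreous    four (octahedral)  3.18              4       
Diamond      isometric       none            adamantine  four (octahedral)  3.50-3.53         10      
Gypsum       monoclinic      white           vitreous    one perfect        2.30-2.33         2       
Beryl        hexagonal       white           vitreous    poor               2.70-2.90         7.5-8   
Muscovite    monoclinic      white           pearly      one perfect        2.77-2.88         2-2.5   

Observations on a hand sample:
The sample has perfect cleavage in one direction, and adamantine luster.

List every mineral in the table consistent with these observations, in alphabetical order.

Goethite, Malachite

Perfect cleavage in one direction — only Azurite, Biotite, Molybdenite, Barite, Graphite, Topaz, Malachite, Goethite, Epidote, Gypsum, Muscovite remain.
Adamantine luster — leaves Malachite, Goethite.
The minerals that satisfy all observations are Goethite, Malachite.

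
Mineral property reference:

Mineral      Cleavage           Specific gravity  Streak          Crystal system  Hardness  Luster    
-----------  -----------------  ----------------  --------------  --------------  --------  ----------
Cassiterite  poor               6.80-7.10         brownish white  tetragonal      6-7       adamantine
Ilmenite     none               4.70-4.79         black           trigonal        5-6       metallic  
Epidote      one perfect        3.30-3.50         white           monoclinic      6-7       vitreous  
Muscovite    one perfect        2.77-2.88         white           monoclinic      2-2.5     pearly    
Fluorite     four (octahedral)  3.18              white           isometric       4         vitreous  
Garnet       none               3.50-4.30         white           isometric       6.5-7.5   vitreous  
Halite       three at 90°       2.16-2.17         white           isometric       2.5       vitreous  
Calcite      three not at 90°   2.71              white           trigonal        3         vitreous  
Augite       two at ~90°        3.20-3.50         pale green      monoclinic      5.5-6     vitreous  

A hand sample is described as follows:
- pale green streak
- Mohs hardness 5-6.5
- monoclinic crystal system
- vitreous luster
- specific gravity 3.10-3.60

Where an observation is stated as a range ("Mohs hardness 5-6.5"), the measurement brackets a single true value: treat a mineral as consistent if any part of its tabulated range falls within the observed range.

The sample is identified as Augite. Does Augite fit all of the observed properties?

Consistent

Pale green streak — fits Augite (pale green streak).
Mohs hardness 5-6.5 — fits Augite (hardness 5.5-6).
Monoclinic crystal system — fits Augite (monoclinic system).
Vitreous luster — fits Augite (vitreous luster).
Specific gravity 3.10-3.60 — fits Augite (SG 3.20-3.50).
All observations are consistent with the tabulated values for Augite.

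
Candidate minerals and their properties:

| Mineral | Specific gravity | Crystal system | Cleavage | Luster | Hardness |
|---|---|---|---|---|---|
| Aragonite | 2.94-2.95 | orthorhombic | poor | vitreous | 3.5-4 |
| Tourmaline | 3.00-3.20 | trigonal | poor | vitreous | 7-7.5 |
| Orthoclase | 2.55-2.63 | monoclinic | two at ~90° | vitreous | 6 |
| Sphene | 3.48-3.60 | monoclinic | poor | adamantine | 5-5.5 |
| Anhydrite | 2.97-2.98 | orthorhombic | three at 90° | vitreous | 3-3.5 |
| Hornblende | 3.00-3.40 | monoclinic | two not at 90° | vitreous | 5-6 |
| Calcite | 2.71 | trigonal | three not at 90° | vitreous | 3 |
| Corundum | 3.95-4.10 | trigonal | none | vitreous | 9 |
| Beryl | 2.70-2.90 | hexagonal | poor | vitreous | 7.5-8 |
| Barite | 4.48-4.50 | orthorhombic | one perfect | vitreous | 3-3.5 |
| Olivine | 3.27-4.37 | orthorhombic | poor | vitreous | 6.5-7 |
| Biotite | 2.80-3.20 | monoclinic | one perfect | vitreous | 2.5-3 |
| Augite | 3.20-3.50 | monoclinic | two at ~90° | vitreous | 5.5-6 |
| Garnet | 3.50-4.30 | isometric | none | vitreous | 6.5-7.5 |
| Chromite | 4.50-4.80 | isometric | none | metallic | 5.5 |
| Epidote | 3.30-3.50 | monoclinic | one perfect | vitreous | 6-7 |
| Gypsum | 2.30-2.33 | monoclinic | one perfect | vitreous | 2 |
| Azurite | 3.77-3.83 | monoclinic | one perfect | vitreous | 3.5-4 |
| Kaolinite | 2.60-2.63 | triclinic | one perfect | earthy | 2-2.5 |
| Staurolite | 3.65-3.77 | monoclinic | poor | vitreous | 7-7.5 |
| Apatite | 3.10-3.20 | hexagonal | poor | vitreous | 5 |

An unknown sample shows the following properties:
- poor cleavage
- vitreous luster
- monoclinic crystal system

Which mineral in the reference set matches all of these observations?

Poor cleavage: leaves Aragonite, Tourmaline, Sphene, Beryl, Olivine, Staurolite, Apatite.
Vitreous luster rules out Sphene.
Monoclinic crystal system: Staurolite remains.
The only mineral consistent with every observation is Staurolite.

Staurolite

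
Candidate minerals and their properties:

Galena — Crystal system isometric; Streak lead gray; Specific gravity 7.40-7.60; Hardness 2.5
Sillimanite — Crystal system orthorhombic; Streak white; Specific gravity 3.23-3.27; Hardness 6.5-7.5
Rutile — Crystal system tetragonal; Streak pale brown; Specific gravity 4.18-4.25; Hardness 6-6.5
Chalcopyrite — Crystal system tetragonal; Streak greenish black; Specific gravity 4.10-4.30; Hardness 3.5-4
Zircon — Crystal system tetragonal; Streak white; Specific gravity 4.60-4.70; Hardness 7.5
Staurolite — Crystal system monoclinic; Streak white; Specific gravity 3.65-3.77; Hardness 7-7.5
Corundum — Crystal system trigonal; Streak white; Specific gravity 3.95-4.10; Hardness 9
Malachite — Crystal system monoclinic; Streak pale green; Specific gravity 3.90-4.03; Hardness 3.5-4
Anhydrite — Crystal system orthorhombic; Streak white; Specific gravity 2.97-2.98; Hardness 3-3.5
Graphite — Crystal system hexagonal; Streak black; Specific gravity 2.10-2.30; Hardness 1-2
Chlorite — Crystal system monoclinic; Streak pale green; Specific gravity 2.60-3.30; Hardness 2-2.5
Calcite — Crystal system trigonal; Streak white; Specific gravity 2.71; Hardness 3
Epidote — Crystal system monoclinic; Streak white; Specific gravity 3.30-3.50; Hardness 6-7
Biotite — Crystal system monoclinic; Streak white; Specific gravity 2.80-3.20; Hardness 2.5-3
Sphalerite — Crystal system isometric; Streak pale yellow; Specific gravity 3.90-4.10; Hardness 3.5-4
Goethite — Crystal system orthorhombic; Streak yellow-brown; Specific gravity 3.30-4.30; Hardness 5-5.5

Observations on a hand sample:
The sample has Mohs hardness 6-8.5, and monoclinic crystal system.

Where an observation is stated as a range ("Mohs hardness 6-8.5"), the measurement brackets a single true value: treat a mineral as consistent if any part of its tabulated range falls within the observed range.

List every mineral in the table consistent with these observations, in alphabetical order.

Epidote, Staurolite

Mohs hardness 6-8.5 — Sillimanite, Rutile, Zircon, Staurolite, Epidote remain.
Monoclinic crystal system — narrows the field to Staurolite, Epidote.
The minerals that satisfy all observations are Epidote, Staurolite.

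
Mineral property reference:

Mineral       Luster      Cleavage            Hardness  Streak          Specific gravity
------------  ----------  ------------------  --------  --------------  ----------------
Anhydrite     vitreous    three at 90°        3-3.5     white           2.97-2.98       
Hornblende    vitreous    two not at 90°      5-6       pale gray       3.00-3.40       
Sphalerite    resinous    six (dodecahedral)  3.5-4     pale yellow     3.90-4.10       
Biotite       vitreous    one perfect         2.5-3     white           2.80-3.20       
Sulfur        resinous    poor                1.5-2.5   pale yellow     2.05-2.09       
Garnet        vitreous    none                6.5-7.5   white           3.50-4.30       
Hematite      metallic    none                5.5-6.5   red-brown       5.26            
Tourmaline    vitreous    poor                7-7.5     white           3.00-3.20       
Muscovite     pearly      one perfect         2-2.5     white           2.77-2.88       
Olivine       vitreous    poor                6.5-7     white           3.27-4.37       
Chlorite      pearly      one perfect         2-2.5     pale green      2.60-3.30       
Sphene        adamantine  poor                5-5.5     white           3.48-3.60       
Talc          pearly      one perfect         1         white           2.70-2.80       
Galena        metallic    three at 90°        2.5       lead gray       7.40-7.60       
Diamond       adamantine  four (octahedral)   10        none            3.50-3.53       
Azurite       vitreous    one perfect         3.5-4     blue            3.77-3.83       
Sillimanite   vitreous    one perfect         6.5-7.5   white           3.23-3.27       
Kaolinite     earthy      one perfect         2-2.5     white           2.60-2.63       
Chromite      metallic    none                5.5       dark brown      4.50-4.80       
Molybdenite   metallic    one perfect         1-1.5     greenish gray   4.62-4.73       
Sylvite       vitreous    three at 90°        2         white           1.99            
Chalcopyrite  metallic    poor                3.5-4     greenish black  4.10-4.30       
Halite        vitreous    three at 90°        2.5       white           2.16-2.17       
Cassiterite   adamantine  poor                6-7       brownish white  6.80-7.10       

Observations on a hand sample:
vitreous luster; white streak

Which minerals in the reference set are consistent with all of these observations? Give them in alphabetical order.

Vitreous luster — Anhydrite, Hornblende, Biotite, Garnet, Tourmaline, Olivine, Azurite, Sillimanite, Sylvite, Halite remain.
White streak rules out Hornblende, Azurite.
Remaining candidates: Anhydrite, Biotite, Garnet, Halite, Olivine, Sillimanite, Sylvite, Tourmaline.

Anhydrite, Biotite, Garnet, Halite, Olivine, Sillimanite, Sylvite, Tourmaline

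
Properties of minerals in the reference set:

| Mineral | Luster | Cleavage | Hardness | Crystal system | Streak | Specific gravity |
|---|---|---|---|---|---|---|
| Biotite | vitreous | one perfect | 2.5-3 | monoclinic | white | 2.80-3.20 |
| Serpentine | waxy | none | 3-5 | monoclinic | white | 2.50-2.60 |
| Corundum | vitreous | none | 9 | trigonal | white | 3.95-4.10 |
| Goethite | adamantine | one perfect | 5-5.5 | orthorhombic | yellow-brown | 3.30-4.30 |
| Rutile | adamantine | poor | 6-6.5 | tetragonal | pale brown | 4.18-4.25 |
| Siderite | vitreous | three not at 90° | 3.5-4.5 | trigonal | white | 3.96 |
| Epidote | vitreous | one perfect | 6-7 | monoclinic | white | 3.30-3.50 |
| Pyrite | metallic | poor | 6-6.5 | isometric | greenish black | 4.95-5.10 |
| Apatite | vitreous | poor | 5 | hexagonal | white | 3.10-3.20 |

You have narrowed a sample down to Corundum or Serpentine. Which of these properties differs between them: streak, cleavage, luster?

Streak: both white — same for both.
Cleavage: both none — same for both.
Luster: Corundum vitreous, Serpentine waxy — different.
Only luster differs between Corundum and Serpentine among the listed tests.

luster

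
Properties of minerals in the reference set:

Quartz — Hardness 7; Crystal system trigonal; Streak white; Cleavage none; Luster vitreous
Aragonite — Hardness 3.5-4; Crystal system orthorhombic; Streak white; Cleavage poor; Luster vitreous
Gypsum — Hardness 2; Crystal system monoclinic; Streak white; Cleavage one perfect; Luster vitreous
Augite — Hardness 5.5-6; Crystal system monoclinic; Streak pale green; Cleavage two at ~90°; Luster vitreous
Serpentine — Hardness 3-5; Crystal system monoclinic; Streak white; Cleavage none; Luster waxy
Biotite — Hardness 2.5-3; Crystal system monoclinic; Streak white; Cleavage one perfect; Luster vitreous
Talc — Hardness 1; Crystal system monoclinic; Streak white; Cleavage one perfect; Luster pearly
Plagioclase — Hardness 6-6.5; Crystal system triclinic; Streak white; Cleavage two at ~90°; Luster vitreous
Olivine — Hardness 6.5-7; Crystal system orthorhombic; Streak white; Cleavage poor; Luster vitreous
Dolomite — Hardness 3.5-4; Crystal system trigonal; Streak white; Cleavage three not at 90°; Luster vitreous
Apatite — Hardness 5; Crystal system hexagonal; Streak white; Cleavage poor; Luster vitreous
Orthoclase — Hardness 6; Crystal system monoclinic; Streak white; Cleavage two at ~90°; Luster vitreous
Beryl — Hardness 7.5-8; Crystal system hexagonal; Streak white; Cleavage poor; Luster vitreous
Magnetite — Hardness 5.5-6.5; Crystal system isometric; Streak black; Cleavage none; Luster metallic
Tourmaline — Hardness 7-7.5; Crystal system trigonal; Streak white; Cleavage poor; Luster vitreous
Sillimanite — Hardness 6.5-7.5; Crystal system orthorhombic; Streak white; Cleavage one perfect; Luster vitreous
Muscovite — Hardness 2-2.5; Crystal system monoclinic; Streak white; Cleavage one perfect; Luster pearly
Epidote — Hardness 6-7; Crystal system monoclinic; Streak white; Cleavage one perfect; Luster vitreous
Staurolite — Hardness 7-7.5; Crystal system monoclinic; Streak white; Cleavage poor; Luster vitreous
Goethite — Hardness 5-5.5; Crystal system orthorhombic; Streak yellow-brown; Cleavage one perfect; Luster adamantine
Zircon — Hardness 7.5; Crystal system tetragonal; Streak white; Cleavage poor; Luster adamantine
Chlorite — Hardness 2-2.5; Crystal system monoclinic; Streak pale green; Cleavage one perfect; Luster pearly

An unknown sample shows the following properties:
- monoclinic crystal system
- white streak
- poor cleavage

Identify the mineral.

Monoclinic crystal system — Gypsum, Augite, Serpentine, Biotite, Talc, Orthoclase, Muscovite, Epidote, Staurolite, Chlorite remain.
White streak is inconsistent with Augite, Chlorite.
Poor cleavage — narrows the field to Staurolite.
Staurolite is the sole remaining match.

Staurolite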